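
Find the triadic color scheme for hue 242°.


Triadic: equally spaced at 120° intervals
H1 = 242°
H2 = (242 + 120) mod 360 = 2°
H3 = (242 + 240) mod 360 = 122°
Triadic = 242°, 2°, 122°


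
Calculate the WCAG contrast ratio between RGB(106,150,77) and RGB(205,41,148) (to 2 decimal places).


Linearize each sRGB channel c=v/255: c/12.92 if c ≤ 0.04045 else ((c+0.055)/1.055)^2.4
L = 0.2126×R_lin + 0.7152×G_lin + 0.0722×B_lin
Color 1 (106,150,77):
  R=106: 106/255≈0.4157 > 0.04045 → ((0.4157+0.055)/1.055)^2.4 ≈ 0.14413
  G=150: 150/255≈0.5882 > 0.04045 → ((0.5882+0.055)/1.055)^2.4 ≈ 0.30499
  B=77: 77/255≈0.3020 > 0.04045 → ((0.3020+0.055)/1.055)^2.4 ≈ 0.07421
  L1 = 0.2126×0.14413 + 0.7152×0.30499 + 0.0722×0.07421 ≈ 0.25413
Color 2 (205,41,148):
  R=205: 205/255≈0.8039 > 0.04045 → ((0.8039+0.055)/1.055)^2.4 ≈ 0.61050
  G=41: 41/255≈0.1608 > 0.04045 → ((0.1608+0.055)/1.055)^2.4 ≈ 0.02217
  B=148: 148/255≈0.5804 > 0.04045 → ((0.5804+0.055)/1.055)^2.4 ≈ 0.29614
  L2 = 0.2126×0.61050 + 0.7152×0.02217 + 0.0722×0.29614 ≈ 0.16703
Lighter = 0.25413, Darker = 0.16703
Ratio = (L_lighter + 0.05) / (L_darker + 0.05)
Ratio = (0.25413 + 0.05) / (0.16703 + 0.05) = 0.30413 / 0.21703 ≈ 1.4013
Ratio ≈ 1.40:1


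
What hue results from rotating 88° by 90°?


New hue = (H + rotation) mod 360
New hue = (88 + 90) mod 360
= 178 mod 360
= 178°


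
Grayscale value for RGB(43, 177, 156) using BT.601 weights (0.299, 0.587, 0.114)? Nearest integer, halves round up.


Gray = 0.299×R + 0.587×G + 0.114×B
Gray = 0.299×43 + 0.587×177 + 0.114×156
Gray = 12.857 + 103.899 + 17.784
Gray = 134.540 → round half up → 135
Gray = 135


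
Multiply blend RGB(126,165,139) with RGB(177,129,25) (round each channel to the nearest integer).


Multiply: C = A×B/255, rounded to nearest integer
R: 126×177/255 = 22302/255 ≈ 87.459 → 87
G: 165×129/255 = 21285/255 ≈ 83.471 → 83
B: 139×25/255 = 3475/255 ≈ 13.627 → 14
= RGB(87, 83, 14)


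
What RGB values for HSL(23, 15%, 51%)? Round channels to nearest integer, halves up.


H=23°, S=0.15, L=0.51
C = (1-|2L-1|)×S = (1-|0.02|)×0.15 = 0.147
H' = H/60 = 23/60 ≈ 0.3833; X = C×(1-|H' mod 2 - 1|) = 0.05635
m = L - C/2 = 0.51 - 0.0735 = 0.4365
Sector ⌊H'⌋ = 0 → (R',G',B') = (0.147, 0.05635, 0.0)
RGB = ((R'+m)×255, (G'+m)×255, (B'+m)×255) = (148.7925, 125.67675, 111.3075)
Round half up → RGB(149, 126, 111)


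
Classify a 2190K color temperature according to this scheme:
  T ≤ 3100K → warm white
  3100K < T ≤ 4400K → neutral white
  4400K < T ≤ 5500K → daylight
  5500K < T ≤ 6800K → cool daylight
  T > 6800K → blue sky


Temperature: 2190K
2190K ≤ 3100K → warm white
Classification: warm white


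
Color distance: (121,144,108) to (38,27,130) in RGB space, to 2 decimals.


d = √[(R₁-R₂)² + (G₁-G₂)² + (B₁-B₂)²]
d = √[(121-38)² + (144-27)² + (108-130)²]
d = √[6889 + 13689 + 484]
d = √21062
d ≈ 145.13


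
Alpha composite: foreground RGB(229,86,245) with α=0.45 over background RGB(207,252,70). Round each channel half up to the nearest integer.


C = α×F + (1-α)×B, with 1-α = 0.55
R: 0.45×229 + 0.55×207 = 103.05 + 113.85 = 216.90 → 217
G: 0.45×86 + 0.55×252 = 38.70 + 138.60 = 177.30 → 177
B: 0.45×245 + 0.55×70 = 110.25 + 38.50 = 148.75 → 149
= RGB(217, 177, 149)


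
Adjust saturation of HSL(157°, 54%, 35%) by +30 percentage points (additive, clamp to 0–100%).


Original S = 54%
Adjustment = +30 percentage points
New S = 54 + (30) = 84
Clamp to [0, 100] → 84
= HSL(157°, 84%, 35%)


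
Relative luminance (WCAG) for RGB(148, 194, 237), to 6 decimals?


Linearize each channel (sRGB transfer function): c = v/255; c_lin = c/12.92 if c ≤ 0.04045, else ((c+0.055)/1.055)^2.4
  R: 148/255 ≈ 0.580392 > 0.04045 → ((0.580392+0.055)/1.055)^2.4 ≈ 0.296138
  G: 194/255 ≈ 0.760784 > 0.04045 → ((0.760784+0.055)/1.055)^2.4 ≈ 0.539479
  B: 237/255 ≈ 0.929412 > 0.04045 → ((0.929412+0.055)/1.055)^2.4 ≈ 0.846873
R_lin = 0.296138, G_lin = 0.539479, B_lin = 0.846873
L = 0.2126×R + 0.7152×G + 0.0722×B
L = 0.2126×0.296138 + 0.7152×0.539479 + 0.0722×0.846873
L ≈ 0.509939


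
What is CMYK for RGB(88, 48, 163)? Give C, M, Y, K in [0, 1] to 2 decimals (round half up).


R'=88/255≈0.3451, G'=48/255≈0.1882, B'=163/255≈0.6392
K = 1 - max(R',G',B') = 1 - 163/255 = 92/255 = 0.36078… → 0.36
(1-R'-K)/(1-K) simplifies to (max-R)/max with max = 163:
C = (163-88)/163 = 75/163 = 0.46012… → 0.46
M = (163-48)/163 = 115/163 = 0.70552… → 0.71
Y = (163-163)/163 = 0/163 = 0 → 0.00
= CMYK(0.46, 0.71, 0.00, 0.36)


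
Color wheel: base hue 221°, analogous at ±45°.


Base hue: 221°
Left analog: (221 - 45) mod 360 = 176°
Right analog: (221 + 45) mod 360 = 266°
Analogous hues = 176° and 266°


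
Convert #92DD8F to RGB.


92 → 146 (R)
DD → 221 (G)
8F → 143 (B)
= RGB(146, 221, 143)


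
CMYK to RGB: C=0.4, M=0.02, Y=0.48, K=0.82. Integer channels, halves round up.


R = 255 × (1-C) × (1-K) = 255 × 0.60 × 0.18 = 27.54 → 28
G = 255 × (1-M) × (1-K) = 255 × 0.98 × 0.18 = 44.982 → 45
B = 255 × (1-Y) × (1-K) = 255 × 0.52 × 0.18 = 23.868 → 24
= RGB(28, 45, 24)


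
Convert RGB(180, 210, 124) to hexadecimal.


R = 180 → B4 (hex)
G = 210 → D2 (hex)
B = 124 → 7C (hex)
Hex = #B4D27C


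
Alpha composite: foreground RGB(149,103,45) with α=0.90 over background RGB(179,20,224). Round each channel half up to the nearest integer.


C = α×F + (1-α)×B, with 1-α = 0.10
R: 0.90×149 + 0.10×179 = 134.10 + 17.90 = 152.00 → 152
G: 0.90×103 + 0.10×20 = 92.70 + 2.00 = 94.70 → 95
B: 0.90×45 + 0.10×224 = 40.50 + 22.40 = 62.90 → 63
= RGB(152, 95, 63)


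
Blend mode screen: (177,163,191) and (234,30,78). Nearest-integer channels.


Screen: C = 255 - (255-A)×(255-B)/255, rounded to nearest integer
R: 255 - (255-177)×(255-234)/255 = 255 - 1638/255 ≈ 255 - 6.424 = 248.576 → 249
G: 255 - (255-163)×(255-30)/255 = 255 - 20700/255 ≈ 255 - 81.176 = 173.824 → 174
B: 255 - (255-191)×(255-78)/255 = 255 - 11328/255 ≈ 255 - 44.424 = 210.576 → 211
= RGB(249, 174, 211)


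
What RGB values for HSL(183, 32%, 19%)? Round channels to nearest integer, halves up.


H=183°, S=0.32, L=0.19
C = (1-|2L-1|)×S = (1-|-0.62|)×0.32 = 0.1216
H' = H/60 = 183/60 ≈ 3.0500; X = C×(1-|H' mod 2 - 1|) = 0.11552
m = L - C/2 = 0.19 - 0.0608 = 0.1292
Sector ⌊H'⌋ = 3 → (R',G',B') = (0.0, 0.11552, 0.1216)
RGB = ((R'+m)×255, (G'+m)×255, (B'+m)×255) = (32.946, 62.4036, 63.954)
Round half up → RGB(33, 62, 64)


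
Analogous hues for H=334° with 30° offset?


Base hue: 334°
Left analog: (334 - 30) mod 360 = 304°
Right analog: (334 + 30) mod 360 = 4°
Analogous hues = 304° and 4°


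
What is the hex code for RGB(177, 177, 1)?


R = 177 → B1 (hex)
G = 177 → B1 (hex)
B = 1 → 01 (hex)
Hex = #B1B101


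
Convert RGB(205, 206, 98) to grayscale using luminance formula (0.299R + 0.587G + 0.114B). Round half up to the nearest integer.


Gray = 0.299×R + 0.587×G + 0.114×B
Gray = 0.299×205 + 0.587×206 + 0.114×98
Gray = 61.295 + 120.922 + 11.172
Gray = 193.389 → round half up → 193
Gray = 193


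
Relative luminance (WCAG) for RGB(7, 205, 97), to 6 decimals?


Linearize each channel (sRGB transfer function): c = v/255; c_lin = c/12.92 if c ≤ 0.04045, else ((c+0.055)/1.055)^2.4
  R: 7/255 ≈ 0.027451 ≤ 0.04045 → 0.027451/12.92 ≈ 0.002125
  G: 205/255 ≈ 0.803922 > 0.04045 → ((0.803922+0.055)/1.055)^2.4 ≈ 0.610496
  B: 97/255 ≈ 0.380392 > 0.04045 → ((0.380392+0.055)/1.055)^2.4 ≈ 0.119538
R_lin = 0.002125, G_lin = 0.610496, B_lin = 0.119538
L = 0.2126×R + 0.7152×G + 0.0722×B
L = 0.2126×0.002125 + 0.7152×0.610496 + 0.0722×0.119538
L ≈ 0.445709


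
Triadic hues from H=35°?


Triadic: equally spaced at 120° intervals
H1 = 35°
H2 = (35 + 120) mod 360 = 155°
H3 = (35 + 240) mod 360 = 275°
Triadic = 35°, 155°, 275°


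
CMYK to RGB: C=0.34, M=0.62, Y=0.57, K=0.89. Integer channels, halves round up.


R = 255 × (1-C) × (1-K) = 255 × 0.66 × 0.11 = 18.513 → 19
G = 255 × (1-M) × (1-K) = 255 × 0.38 × 0.11 = 10.659 → 11
B = 255 × (1-Y) × (1-K) = 255 × 0.43 × 0.11 = 12.0615 → 12
= RGB(19, 11, 12)


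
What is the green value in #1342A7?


Color: #1342A7
R = 13 = 19
G = 42 = 66
B = A7 = 167
Green = 66


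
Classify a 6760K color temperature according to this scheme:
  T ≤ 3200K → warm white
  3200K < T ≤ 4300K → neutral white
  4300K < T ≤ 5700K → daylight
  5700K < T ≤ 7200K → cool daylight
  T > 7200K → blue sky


Temperature: 6760K
5700K < 6760K ≤ 7200K → cool daylight
Classification: cool daylight


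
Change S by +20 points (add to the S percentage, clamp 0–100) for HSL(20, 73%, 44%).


Original S = 73%
Adjustment = +20 percentage points
New S = 73 + (20) = 93
Clamp to [0, 100] → 93
= HSL(20°, 93%, 44%)


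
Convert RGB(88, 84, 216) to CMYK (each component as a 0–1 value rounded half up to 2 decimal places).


R'=88/255≈0.3451, G'=84/255≈0.3294, B'=216/255≈0.8471
K = 1 - max(R',G',B') = 1 - 216/255 = 39/255 = 0.15294… → 0.15
(1-R'-K)/(1-K) simplifies to (max-R)/max with max = 216:
C = (216-88)/216 = 128/216 = 0.59259… → 0.59
M = (216-84)/216 = 132/216 = 0.61111… → 0.61
Y = (216-216)/216 = 0/216 = 0 → 0.00
= CMYK(0.59, 0.61, 0.00, 0.15)


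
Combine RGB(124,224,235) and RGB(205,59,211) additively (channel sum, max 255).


Additive: each channel = min(255, C₁+C₂)
R: 124+205 = 329 → 255
G: 224+59 = 283 → 255
B: 235+211 = 446 → 255
= RGB(255, 255, 255)


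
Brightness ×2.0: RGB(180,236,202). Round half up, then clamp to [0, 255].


Multiply each channel by 2.0, round half up, clamp to [0, 255]
R: 180×2.0 = 360 → clamp → 255
G: 236×2.0 = 472 → clamp → 255
B: 202×2.0 = 404 → clamp → 255
= RGB(255, 255, 255)


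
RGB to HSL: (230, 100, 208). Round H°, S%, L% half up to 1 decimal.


Normalize: R'=230/255≈0.9020, G'=100/255≈0.3922, B'=208/255≈0.8157
Max=230/255, Min=100/255, Δ=Max-Min=130/255
L = (Max+Min)/2 = (230+100)/510 = 330/510 = 0.64705… → L = 64.7%
L > 0.5 → S = Δ/(2-Max-Min) = 130/(510-230-100) = 130/180 = 0.72222… → S = 72.2%
(the 1/255 factors cancel in S and H, so raw channel differences can be used)
Max is R' → H = 60 × (((G-B)/Δ) mod 6) = 60 × (((100-208)/130) mod 6)
  (-108)/130 = -0.8307…; negative, so add 6 → 5.1692…
  H = 60 × 5.1692… = 310.153…° → H = 310.2°
= HSL(310.2°, 72.2%, 64.7%)


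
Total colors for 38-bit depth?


Colors = 2^bits = 2^38
= 274,877,906,944 colors


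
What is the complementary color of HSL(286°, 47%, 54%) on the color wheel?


Complement = opposite side of color wheel = hue + 180°
H' = (286 + 180) mod 360 = 106°
S and L unchanged.
= HSL(106°, 47%, 54%)


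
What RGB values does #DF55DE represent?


DF → 223 (R)
55 → 85 (G)
DE → 222 (B)
= RGB(223, 85, 222)


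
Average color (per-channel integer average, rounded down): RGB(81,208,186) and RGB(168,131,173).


Midpoint: each channel = ⌊(C₁+C₂)/2⌋
R: ⌊(81+168)/2⌋ = 124
G: ⌊(208+131)/2⌋ = 169
B: ⌊(186+173)/2⌋ = 179
= RGB(124, 169, 179)


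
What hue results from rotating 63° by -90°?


New hue = (H + rotation) mod 360
New hue = (63 -90) mod 360
= -27 mod 360
= 333°


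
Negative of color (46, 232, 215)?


Invert: (255-R, 255-G, 255-B)
R: 255-46 = 209
G: 255-232 = 23
B: 255-215 = 40
= RGB(209, 23, 40)


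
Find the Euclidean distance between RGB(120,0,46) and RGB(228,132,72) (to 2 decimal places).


d = √[(R₁-R₂)² + (G₁-G₂)² + (B₁-B₂)²]
d = √[(120-228)² + (0-132)² + (46-72)²]
d = √[11664 + 17424 + 676]
d = √29764
d ≈ 172.52


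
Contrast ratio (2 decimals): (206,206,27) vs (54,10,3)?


Linearize each sRGB channel c=v/255: c/12.92 if c ≤ 0.04045 else ((c+0.055)/1.055)^2.4
L = 0.2126×R_lin + 0.7152×G_lin + 0.0722×B_lin
Color 1 (206,206,27):
  R=206: 206/255≈0.8078 > 0.04045 → ((0.8078+0.055)/1.055)^2.4 ≈ 0.61721
  G=206: 206/255≈0.8078 > 0.04045 → ((0.8078+0.055)/1.055)^2.4 ≈ 0.61721
  B=27: 27/255≈0.1059 > 0.04045 → ((0.1059+0.055)/1.055)^2.4 ≈ 0.01096
  L1 = 0.2126×0.61721 + 0.7152×0.61721 + 0.0722×0.01096 ≈ 0.57344
Color 2 (54,10,3):
  R=54: 54/255≈0.2118 > 0.04045 → ((0.2118+0.055)/1.055)^2.4 ≈ 0.03689
  G=10: 10/255≈0.0392 ≤ 0.04045 → 0.0392/12.92 ≈ 0.00304
  B=3: 3/255≈0.0118 ≤ 0.04045 → 0.0118/12.92 ≈ 0.00091
  L2 = 0.2126×0.03689 + 0.7152×0.00304 + 0.0722×0.00091 ≈ 0.01008
Lighter = 0.57344, Darker = 0.01008
Ratio = (L_lighter + 0.05) / (L_darker + 0.05)
Ratio = (0.57344 + 0.05) / (0.01008 + 0.05) = 0.62344 / 0.06008 ≈ 10.3769
Ratio ≈ 10.38:1


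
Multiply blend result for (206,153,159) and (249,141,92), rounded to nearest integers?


Multiply: C = A×B/255, rounded to nearest integer
R: 206×249/255 = 51294/255 ≈ 201.153 → 201
G: 153×141/255 = 21573/255 ≈ 84.600 → 85
B: 159×92/255 = 14628/255 ≈ 57.365 → 57
= RGB(201, 85, 57)


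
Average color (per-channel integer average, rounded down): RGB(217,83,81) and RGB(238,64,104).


Midpoint: each channel = ⌊(C₁+C₂)/2⌋
R: ⌊(217+238)/2⌋ = 227
G: ⌊(83+64)/2⌋ = 73
B: ⌊(81+104)/2⌋ = 92
= RGB(227, 73, 92)


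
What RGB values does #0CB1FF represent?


0C → 12 (R)
B1 → 177 (G)
FF → 255 (B)
= RGB(12, 177, 255)


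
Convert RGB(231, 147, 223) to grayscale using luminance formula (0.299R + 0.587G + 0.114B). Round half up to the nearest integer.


Gray = 0.299×R + 0.587×G + 0.114×B
Gray = 0.299×231 + 0.587×147 + 0.114×223
Gray = 69.069 + 86.289 + 25.422
Gray = 180.780 → round half up → 181
Gray = 181


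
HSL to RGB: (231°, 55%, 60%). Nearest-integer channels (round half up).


H=231°, S=0.55, L=0.60
C = (1-|2L-1|)×S = (1-|0.20|)×0.55 = 0.44
H' = H/60 = 231/60 ≈ 3.8500; X = C×(1-|H' mod 2 - 1|) = 0.066
m = L - C/2 = 0.60 - 0.22 = 0.38
Sector ⌊H'⌋ = 3 → (R',G',B') = (0.0, 0.066, 0.44)
RGB = ((R'+m)×255, (G'+m)×255, (B'+m)×255) = (96.9, 113.73, 209.1)
Round half up → RGB(97, 114, 209)


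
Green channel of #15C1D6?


Color: #15C1D6
R = 15 = 21
G = C1 = 193
B = D6 = 214
Green = 193


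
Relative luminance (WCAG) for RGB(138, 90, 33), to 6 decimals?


Linearize each channel (sRGB transfer function): c = v/255; c_lin = c/12.92 if c ≤ 0.04045, else ((c+0.055)/1.055)^2.4
  R: 138/255 ≈ 0.541176 > 0.04045 → ((0.541176+0.055)/1.055)^2.4 ≈ 0.254152
  G: 90/255 ≈ 0.352941 > 0.04045 → ((0.352941+0.055)/1.055)^2.4 ≈ 0.102242
  B: 33/255 ≈ 0.129412 > 0.04045 → ((0.129412+0.055)/1.055)^2.4 ≈ 0.015209
R_lin = 0.254152, G_lin = 0.102242, B_lin = 0.015209
L = 0.2126×R + 0.7152×G + 0.0722×B
L = 0.2126×0.254152 + 0.7152×0.102242 + 0.0722×0.015209
L ≈ 0.128254


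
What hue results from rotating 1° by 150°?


New hue = (H + rotation) mod 360
New hue = (1 + 150) mod 360
= 151 mod 360
= 151°


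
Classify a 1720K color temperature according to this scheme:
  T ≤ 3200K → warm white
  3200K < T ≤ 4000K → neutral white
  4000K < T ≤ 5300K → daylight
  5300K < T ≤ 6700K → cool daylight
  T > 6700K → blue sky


Temperature: 1720K
1720K ≤ 3200K → warm white
Classification: warm white


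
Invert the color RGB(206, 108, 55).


Invert: (255-R, 255-G, 255-B)
R: 255-206 = 49
G: 255-108 = 147
B: 255-55 = 200
= RGB(49, 147, 200)


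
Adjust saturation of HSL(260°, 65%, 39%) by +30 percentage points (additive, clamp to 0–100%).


Original S = 65%
Adjustment = +30 percentage points
New S = 65 + (30) = 95
Clamp to [0, 100] → 95
= HSL(260°, 95%, 39%)


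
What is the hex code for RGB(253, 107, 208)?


R = 253 → FD (hex)
G = 107 → 6B (hex)
B = 208 → D0 (hex)
Hex = #FD6BD0


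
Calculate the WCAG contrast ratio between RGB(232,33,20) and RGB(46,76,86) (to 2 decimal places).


Linearize each sRGB channel c=v/255: c/12.92 if c ≤ 0.04045 else ((c+0.055)/1.055)^2.4
L = 0.2126×R_lin + 0.7152×G_lin + 0.0722×B_lin
Color 1 (232,33,20):
  R=232: 232/255≈0.9098 > 0.04045 → ((0.9098+0.055)/1.055)^2.4 ≈ 0.80695
  G=33: 33/255≈0.1294 > 0.04045 → ((0.1294+0.055)/1.055)^2.4 ≈ 0.01521
  B=20: 20/255≈0.0784 > 0.04045 → ((0.0784+0.055)/1.055)^2.4 ≈ 0.00700
  L1 = 0.2126×0.80695 + 0.7152×0.01521 + 0.0722×0.00700 ≈ 0.18294
Color 2 (46,76,86):
  R=46: 46/255≈0.1804 > 0.04045 → ((0.1804+0.055)/1.055)^2.4 ≈ 0.02732
  G=76: 76/255≈0.2980 > 0.04045 → ((0.2980+0.055)/1.055)^2.4 ≈ 0.07227
  B=86: 86/255≈0.3373 > 0.04045 → ((0.3373+0.055)/1.055)^2.4 ≈ 0.09306
  L2 = 0.2126×0.02732 + 0.7152×0.07227 + 0.0722×0.09306 ≈ 0.06422
Lighter = 0.18294, Darker = 0.06422
Ratio = (L_lighter + 0.05) / (L_darker + 0.05)
Ratio = (0.18294 + 0.05) / (0.06422 + 0.05) = 0.23294 / 0.11422 ≈ 2.0395
Ratio ≈ 2.04:1


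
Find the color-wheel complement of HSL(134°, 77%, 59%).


Complement = opposite side of color wheel = hue + 180°
H' = (134 + 180) mod 360 = 314°
S and L unchanged.
= HSL(314°, 77%, 59%)


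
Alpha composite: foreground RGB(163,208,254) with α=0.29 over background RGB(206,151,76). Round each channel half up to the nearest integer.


C = α×F + (1-α)×B, with 1-α = 0.71
R: 0.29×163 + 0.71×206 = 47.27 + 146.26 = 193.53 → 194
G: 0.29×208 + 0.71×151 = 60.32 + 107.21 = 167.53 → 168
B: 0.29×254 + 0.71×76 = 73.66 + 53.96 = 127.62 → 128
= RGB(194, 168, 128)


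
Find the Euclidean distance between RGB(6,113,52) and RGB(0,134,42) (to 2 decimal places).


d = √[(R₁-R₂)² + (G₁-G₂)² + (B₁-B₂)²]
d = √[(6-0)² + (113-134)² + (52-42)²]
d = √[36 + 441 + 100]
d = √577
d ≈ 24.02


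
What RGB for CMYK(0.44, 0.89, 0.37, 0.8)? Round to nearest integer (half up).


R = 255 × (1-C) × (1-K) = 255 × 0.56 × 0.20 = 28.56 → 29
G = 255 × (1-M) × (1-K) = 255 × 0.11 × 0.20 = 5.61 → 6
B = 255 × (1-Y) × (1-K) = 255 × 0.63 × 0.20 = 32.13 → 32
= RGB(29, 6, 32)


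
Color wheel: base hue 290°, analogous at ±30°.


Base hue: 290°
Left analog: (290 - 30) mod 360 = 260°
Right analog: (290 + 30) mod 360 = 320°
Analogous hues = 260° and 320°


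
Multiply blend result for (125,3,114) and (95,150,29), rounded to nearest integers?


Multiply: C = A×B/255, rounded to nearest integer
R: 125×95/255 = 11875/255 ≈ 46.569 → 47
G: 3×150/255 = 450/255 ≈ 1.765 → 2
B: 114×29/255 = 3306/255 ≈ 12.965 → 13
= RGB(47, 2, 13)


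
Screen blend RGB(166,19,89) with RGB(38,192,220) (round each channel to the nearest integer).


Screen: C = 255 - (255-A)×(255-B)/255, rounded to nearest integer
R: 255 - (255-166)×(255-38)/255 = 255 - 19313/255 ≈ 255 - 75.737 = 179.263 → 179
G: 255 - (255-19)×(255-192)/255 = 255 - 14868/255 ≈ 255 - 58.306 = 196.694 → 197
B: 255 - (255-89)×(255-220)/255 = 255 - 5810/255 ≈ 255 - 22.784 = 232.216 → 232
= RGB(179, 197, 232)


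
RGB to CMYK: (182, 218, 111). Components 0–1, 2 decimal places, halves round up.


R'=182/255≈0.7137, G'=218/255≈0.8549, B'=111/255≈0.4353
K = 1 - max(R',G',B') = 1 - 218/255 = 37/255 = 0.14509… → 0.15
(1-R'-K)/(1-K) simplifies to (max-R)/max with max = 218:
C = (218-182)/218 = 36/218 = 0.16513… → 0.17
M = (218-218)/218 = 0/218 = 0 → 0.00
Y = (218-111)/218 = 107/218 = 0.49082… → 0.49
= CMYK(0.17, 0.00, 0.49, 0.15)


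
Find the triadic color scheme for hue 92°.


Triadic: equally spaced at 120° intervals
H1 = 92°
H2 = (92 + 120) mod 360 = 212°
H3 = (92 + 240) mod 360 = 332°
Triadic = 92°, 212°, 332°


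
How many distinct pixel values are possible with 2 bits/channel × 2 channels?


Total bits = 2 bits/channel × 2 channels = 4 bits
Distinct pixel values = 2^4
= 16 pixel values


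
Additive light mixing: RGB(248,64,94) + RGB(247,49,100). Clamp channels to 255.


Additive: each channel = min(255, C₁+C₂)
R: 248+247 = 495 → 255
G: 64+49 = 113 → 113
B: 94+100 = 194 → 194
= RGB(255, 113, 194)


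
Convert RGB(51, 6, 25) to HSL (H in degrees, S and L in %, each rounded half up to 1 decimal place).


Normalize: R'=51/255≈0.2000, G'=6/255≈0.0235, B'=25/255≈0.0980
Max=51/255, Min=6/255, Δ=Max-Min=45/255
L = (Max+Min)/2 = (51+6)/510 = 57/510 = 0.11176… → L = 11.2%
L ≤ 0.5 → S = Δ/(Max+Min) = 45/(51+6) = 45/57 = 0.78947… → S = 78.9%
(the 1/255 factors cancel in S and H, so raw channel differences can be used)
Max is R' → H = 60 × (((G-B)/Δ) mod 6) = 60 × (((6-25)/45) mod 6)
  (-19)/45 = -0.4222…; negative, so add 6 → 5.5777…
  H = 60 × 5.5777… = 334.666…° → H = 334.7°
= HSL(334.7°, 78.9%, 11.2%)


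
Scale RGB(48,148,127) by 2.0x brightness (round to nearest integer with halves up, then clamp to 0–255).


Multiply each channel by 2.0, round half up, clamp to [0, 255]
R: 48×2.0 = 96
G: 148×2.0 = 296 → clamp → 255
B: 127×2.0 = 254
= RGB(96, 255, 254)


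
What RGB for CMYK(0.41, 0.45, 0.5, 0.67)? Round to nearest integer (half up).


R = 255 × (1-C) × (1-K) = 255 × 0.59 × 0.33 = 49.6485 → 50
G = 255 × (1-M) × (1-K) = 255 × 0.55 × 0.33 = 46.2825 → 46
B = 255 × (1-Y) × (1-K) = 255 × 0.50 × 0.33 = 42.075 → 42
= RGB(50, 46, 42)


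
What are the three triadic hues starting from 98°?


Triadic: equally spaced at 120° intervals
H1 = 98°
H2 = (98 + 120) mod 360 = 218°
H3 = (98 + 240) mod 360 = 338°
Triadic = 98°, 218°, 338°


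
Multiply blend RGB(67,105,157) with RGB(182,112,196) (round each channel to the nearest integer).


Multiply: C = A×B/255, rounded to nearest integer
R: 67×182/255 = 12194/255 ≈ 47.820 → 48
G: 105×112/255 = 11760/255 ≈ 46.118 → 46
B: 157×196/255 = 30772/255 ≈ 120.675 → 121
= RGB(48, 46, 121)


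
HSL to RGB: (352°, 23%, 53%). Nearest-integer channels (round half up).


H=352°, S=0.23, L=0.53
C = (1-|2L-1|)×S = (1-|0.06|)×0.23 = 0.2162
H' = H/60 = 352/60 ≈ 5.8667; X = C×(1-|H' mod 2 - 1|) ≈ 0.0288
m = L - C/2 = 0.53 - 0.1081 = 0.4219
Sector ⌊H'⌋ = 5 → (R',G',B') = (0.2162, 0.0, ≈0.0288)
RGB = ((R'+m)×255, (G'+m)×255, (B'+m)×255) = (162.7155, 107.5845, 114.9353)
Round half up → RGB(163, 108, 115)


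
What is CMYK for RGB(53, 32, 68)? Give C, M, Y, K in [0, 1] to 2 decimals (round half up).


R'=53/255≈0.2078, G'=32/255≈0.1255, B'=68/255≈0.2667
K = 1 - max(R',G',B') = 1 - 68/255 = 187/255 = 0.73333… → 0.73
(1-R'-K)/(1-K) simplifies to (max-R)/max with max = 68:
C = (68-53)/68 = 15/68 = 0.22058… → 0.22
M = (68-32)/68 = 36/68 = 0.52941… → 0.53
Y = (68-68)/68 = 0/68 = 0 → 0.00
= CMYK(0.22, 0.53, 0.00, 0.73)


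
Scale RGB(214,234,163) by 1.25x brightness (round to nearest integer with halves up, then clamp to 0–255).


Multiply each channel by 1.25, round half up, clamp to [0, 255]
R: 214×1.25 = 267.5 → round → 268 → clamp → 255
G: 234×1.25 = 292.5 → round → 293 → clamp → 255
B: 163×1.25 = 203.75 → round → 204
= RGB(255, 255, 204)


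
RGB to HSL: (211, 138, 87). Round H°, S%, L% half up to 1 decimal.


Normalize: R'=211/255≈0.8275, G'=138/255≈0.5412, B'=87/255≈0.3412
Max=211/255, Min=87/255, Δ=Max-Min=124/255
L = (Max+Min)/2 = (211+87)/510 = 298/510 = 0.58431… → L = 58.4%
L > 0.5 → S = Δ/(2-Max-Min) = 124/(510-211-87) = 124/212 = 0.58490… → S = 58.5%
(the 1/255 factors cancel in S and H, so raw channel differences can be used)
Max is R' → H = 60 × (((G-B)/Δ) mod 6) = 60 × (((138-87)/124) mod 6)
  51/124 = 0.4112…
  H = 60 × 0.4112… = 24.677…° → H = 24.7°
= HSL(24.7°, 58.5%, 58.4%)


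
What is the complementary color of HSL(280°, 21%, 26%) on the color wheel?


Complement = opposite side of color wheel = hue + 180°
H' = (280 + 180) mod 360 = 100°
S and L unchanged.
= HSL(100°, 21%, 26%)


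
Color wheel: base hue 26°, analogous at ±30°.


Base hue: 26°
Left analog: (26 - 30) mod 360 = 356°
Right analog: (26 + 30) mod 360 = 56°
Analogous hues = 356° and 56°


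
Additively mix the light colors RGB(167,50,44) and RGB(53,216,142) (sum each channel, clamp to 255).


Additive: each channel = min(255, C₁+C₂)
R: 167+53 = 220 → 220
G: 50+216 = 266 → 255
B: 44+142 = 186 → 186
= RGB(220, 255, 186)


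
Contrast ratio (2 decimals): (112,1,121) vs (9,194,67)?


Linearize each sRGB channel c=v/255: c/12.92 if c ≤ 0.04045 else ((c+0.055)/1.055)^2.4
L = 0.2126×R_lin + 0.7152×G_lin + 0.0722×B_lin
Color 1 (112,1,121):
  R=112: 112/255≈0.4392 > 0.04045 → ((0.4392+0.055)/1.055)^2.4 ≈ 0.16203
  G=1: 1/255≈0.0039 ≤ 0.04045 → 0.0039/12.92 ≈ 0.00030
  B=121: 121/255≈0.4745 > 0.04045 → ((0.4745+0.055)/1.055)^2.4 ≈ 0.19120
  L1 = 0.2126×0.16203 + 0.7152×0.00030 + 0.0722×0.19120 ≈ 0.04847
Color 2 (9,194,67):
  R=9: 9/255≈0.0353 ≤ 0.04045 → 0.0353/12.92 ≈ 0.00273
  G=194: 194/255≈0.7608 > 0.04045 → ((0.7608+0.055)/1.055)^2.4 ≈ 0.53948
  B=67: 67/255≈0.2627 > 0.04045 → ((0.2627+0.055)/1.055)^2.4 ≈ 0.05613
  L2 = 0.2126×0.00273 + 0.7152×0.53948 + 0.0722×0.05613 ≈ 0.39047
Lighter = 0.39047, Darker = 0.04847
Ratio = (L_lighter + 0.05) / (L_darker + 0.05)
Ratio = (0.39047 + 0.05) / (0.04847 + 0.05) = 0.44047 / 0.09847 ≈ 4.4732
Ratio ≈ 4.47:1


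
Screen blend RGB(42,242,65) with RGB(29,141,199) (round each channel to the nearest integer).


Screen: C = 255 - (255-A)×(255-B)/255, rounded to nearest integer
R: 255 - (255-42)×(255-29)/255 = 255 - 48138/255 ≈ 255 - 188.776 = 66.224 → 66
G: 255 - (255-242)×(255-141)/255 = 255 - 1482/255 ≈ 255 - 5.812 = 249.188 → 249
B: 255 - (255-65)×(255-199)/255 = 255 - 10640/255 ≈ 255 - 41.725 = 213.275 → 213
= RGB(66, 249, 213)


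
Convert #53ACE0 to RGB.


53 → 83 (R)
AC → 172 (G)
E0 → 224 (B)
= RGB(83, 172, 224)


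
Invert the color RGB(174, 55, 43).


Invert: (255-R, 255-G, 255-B)
R: 255-174 = 81
G: 255-55 = 200
B: 255-43 = 212
= RGB(81, 200, 212)


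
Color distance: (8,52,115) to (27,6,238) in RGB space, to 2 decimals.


d = √[(R₁-R₂)² + (G₁-G₂)² + (B₁-B₂)²]
d = √[(8-27)² + (52-6)² + (115-238)²]
d = √[361 + 2116 + 15129]
d = √17606
d ≈ 132.69


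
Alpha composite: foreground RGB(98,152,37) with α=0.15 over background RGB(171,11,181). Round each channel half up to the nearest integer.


C = α×F + (1-α)×B, with 1-α = 0.85
R: 0.15×98 + 0.85×171 = 14.70 + 145.35 = 160.05 → 160
G: 0.15×152 + 0.85×11 = 22.80 + 9.35 = 32.15 → 32
B: 0.15×37 + 0.85×181 = 5.55 + 153.85 = 159.40 → 159
= RGB(160, 32, 159)


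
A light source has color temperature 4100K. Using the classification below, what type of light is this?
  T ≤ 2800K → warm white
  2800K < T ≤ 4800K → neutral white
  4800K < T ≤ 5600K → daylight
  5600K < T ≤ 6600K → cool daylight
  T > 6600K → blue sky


Temperature: 4100K
2800K < 4100K ≤ 4800K → neutral white
Classification: neutral white


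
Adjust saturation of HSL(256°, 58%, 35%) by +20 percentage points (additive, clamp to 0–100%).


Original S = 58%
Adjustment = +20 percentage points
New S = 58 + (20) = 78
Clamp to [0, 100] → 78
= HSL(256°, 78%, 35%)


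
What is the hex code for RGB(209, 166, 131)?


R = 209 → D1 (hex)
G = 166 → A6 (hex)
B = 131 → 83 (hex)
Hex = #D1A683


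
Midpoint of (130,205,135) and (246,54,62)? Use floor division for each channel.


Midpoint: each channel = ⌊(C₁+C₂)/2⌋
R: ⌊(130+246)/2⌋ = 188
G: ⌊(205+54)/2⌋ = 129
B: ⌊(135+62)/2⌋ = 98
= RGB(188, 129, 98)


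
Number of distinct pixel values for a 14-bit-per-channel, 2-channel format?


Total bits = 14 bits/channel × 2 channels = 28 bits
Distinct pixel values = 2^28
= 268,435,456 pixel values


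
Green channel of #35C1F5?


Color: #35C1F5
R = 35 = 53
G = C1 = 193
B = F5 = 245
Green = 193


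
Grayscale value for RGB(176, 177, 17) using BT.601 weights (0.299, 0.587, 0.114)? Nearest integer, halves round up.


Gray = 0.299×R + 0.587×G + 0.114×B
Gray = 0.299×176 + 0.587×177 + 0.114×17
Gray = 52.624 + 103.899 + 1.938
Gray = 158.461 → round half up → 158
Gray = 158


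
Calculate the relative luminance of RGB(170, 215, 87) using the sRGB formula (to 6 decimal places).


Linearize each channel (sRGB transfer function): c = v/255; c_lin = c/12.92 if c ≤ 0.04045, else ((c+0.055)/1.055)^2.4
  R: 170/255 ≈ 0.666667 > 0.04045 → ((0.666667+0.055)/1.055)^2.4 ≈ 0.401978
  G: 215/255 ≈ 0.843137 > 0.04045 → ((0.843137+0.055)/1.055)^2.4 ≈ 0.679542
  B: 87/255 ≈ 0.341176 > 0.04045 → ((0.341176+0.055)/1.055)^2.4 ≈ 0.095307
R_lin = 0.401978, G_lin = 0.679542, B_lin = 0.095307
L = 0.2126×R + 0.7152×G + 0.0722×B
L = 0.2126×0.401978 + 0.7152×0.679542 + 0.0722×0.095307
L ≈ 0.578350


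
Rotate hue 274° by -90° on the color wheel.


New hue = (H + rotation) mod 360
New hue = (274 -90) mod 360
= 184 mod 360
= 184°


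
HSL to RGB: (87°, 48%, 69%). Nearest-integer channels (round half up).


H=87°, S=0.48, L=0.69
C = (1-|2L-1|)×S = (1-|0.38|)×0.48 = 0.2976
H' = H/60 = 87/60 ≈ 1.4500; X = C×(1-|H' mod 2 - 1|) = 0.16368
m = L - C/2 = 0.69 - 0.1488 = 0.5412
Sector ⌊H'⌋ = 1 → (R',G',B') = (0.16368, 0.2976, 0.0)
RGB = ((R'+m)×255, (G'+m)×255, (B'+m)×255) = (179.7444, 213.894, 138.006)
Round half up → RGB(180, 214, 138)


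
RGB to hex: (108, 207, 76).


R = 108 → 6C (hex)
G = 207 → CF (hex)
B = 76 → 4C (hex)
Hex = #6CCF4C


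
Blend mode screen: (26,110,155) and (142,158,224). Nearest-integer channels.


Screen: C = 255 - (255-A)×(255-B)/255, rounded to nearest integer
R: 255 - (255-26)×(255-142)/255 = 255 - 25877/255 ≈ 255 - 101.478 = 153.522 → 154
G: 255 - (255-110)×(255-158)/255 = 255 - 14065/255 ≈ 255 - 55.157 = 199.843 → 200
B: 255 - (255-155)×(255-224)/255 = 255 - 3100/255 ≈ 255 - 12.157 = 242.843 → 243
= RGB(154, 200, 243)


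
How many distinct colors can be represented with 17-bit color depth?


Colors = 2^bits = 2^17
= 131,072 colors


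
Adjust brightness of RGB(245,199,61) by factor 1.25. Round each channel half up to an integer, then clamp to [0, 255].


Multiply each channel by 1.25, round half up, clamp to [0, 255]
R: 245×1.25 = 306.25 → round → 306 → clamp → 255
G: 199×1.25 = 248.75 → round → 249
B: 61×1.25 = 76.25 → round → 76
= RGB(255, 249, 76)


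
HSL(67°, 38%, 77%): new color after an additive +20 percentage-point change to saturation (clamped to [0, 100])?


Original S = 38%
Adjustment = +20 percentage points
New S = 38 + (20) = 58
Clamp to [0, 100] → 58
= HSL(67°, 58%, 77%)


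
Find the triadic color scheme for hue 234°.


Triadic: equally spaced at 120° intervals
H1 = 234°
H2 = (234 + 120) mod 360 = 354°
H3 = (234 + 240) mod 360 = 114°
Triadic = 234°, 354°, 114°


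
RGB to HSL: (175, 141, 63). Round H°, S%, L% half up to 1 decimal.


Normalize: R'=175/255≈0.6863, G'=141/255≈0.5529, B'=63/255≈0.2471
Max=175/255, Min=63/255, Δ=Max-Min=112/255
L = (Max+Min)/2 = (175+63)/510 = 238/510 = 0.46666… → L = 46.7%
L ≤ 0.5 → S = Δ/(Max+Min) = 112/(175+63) = 112/238 = 0.47058… → S = 47.1%
(the 1/255 factors cancel in S and H, so raw channel differences can be used)
Max is R' → H = 60 × (((G-B)/Δ) mod 6) = 60 × (((141-63)/112) mod 6)
  78/112 = 0.6964…
  H = 60 × 0.6964… = 41.785…° → H = 41.8°
= HSL(41.8°, 47.1%, 46.7%)


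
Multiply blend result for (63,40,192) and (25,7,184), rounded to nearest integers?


Multiply: C = A×B/255, rounded to nearest integer
R: 63×25/255 = 1575/255 ≈ 6.176 → 6
G: 40×7/255 = 280/255 ≈ 1.098 → 1
B: 192×184/255 = 35328/255 ≈ 138.541 → 139
= RGB(6, 1, 139)


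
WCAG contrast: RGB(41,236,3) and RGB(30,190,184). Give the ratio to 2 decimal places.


Linearize each sRGB channel c=v/255: c/12.92 if c ≤ 0.04045 else ((c+0.055)/1.055)^2.4
L = 0.2126×R_lin + 0.7152×G_lin + 0.0722×B_lin
Color 1 (41,236,3):
  R=41: 41/255≈0.1608 > 0.04045 → ((0.1608+0.055)/1.055)^2.4 ≈ 0.02217
  G=236: 236/255≈0.9255 > 0.04045 → ((0.9255+0.055)/1.055)^2.4 ≈ 0.83880
  B=3: 3/255≈0.0118 ≤ 0.04045 → 0.0118/12.92 ≈ 0.00091
  L1 = 0.2126×0.02217 + 0.7152×0.83880 + 0.0722×0.00091 ≈ 0.60469
Color 2 (30,190,184):
  R=30: 30/255≈0.1176 > 0.04045 → ((0.1176+0.055)/1.055)^2.4 ≈ 0.01298
  G=190: 190/255≈0.7451 > 0.04045 → ((0.7451+0.055)/1.055)^2.4 ≈ 0.51492
  B=184: 184/255≈0.7216 > 0.04045 → ((0.7216+0.055)/1.055)^2.4 ≈ 0.47932
  L2 = 0.2126×0.01298 + 0.7152×0.51492 + 0.0722×0.47932 ≈ 0.40564
Lighter = 0.60469, Darker = 0.40564
Ratio = (L_lighter + 0.05) / (L_darker + 0.05)
Ratio = (0.60469 + 0.05) / (0.40564 + 0.05) = 0.65469 / 0.45564 ≈ 1.4369
Ratio ≈ 1.44:1


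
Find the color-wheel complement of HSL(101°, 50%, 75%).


Complement = opposite side of color wheel = hue + 180°
H' = (101 + 180) mod 360 = 281°
S and L unchanged.
= HSL(281°, 50%, 75%)


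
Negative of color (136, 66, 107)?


Invert: (255-R, 255-G, 255-B)
R: 255-136 = 119
G: 255-66 = 189
B: 255-107 = 148
= RGB(119, 189, 148)


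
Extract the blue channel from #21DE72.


Color: #21DE72
R = 21 = 33
G = DE = 222
B = 72 = 114
Blue = 114


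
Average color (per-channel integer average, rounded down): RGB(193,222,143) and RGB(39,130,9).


Midpoint: each channel = ⌊(C₁+C₂)/2⌋
R: ⌊(193+39)/2⌋ = 116
G: ⌊(222+130)/2⌋ = 176
B: ⌊(143+9)/2⌋ = 76
= RGB(116, 176, 76)


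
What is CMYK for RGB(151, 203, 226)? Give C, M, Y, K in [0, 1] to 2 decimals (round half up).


R'=151/255≈0.5922, G'=203/255≈0.7961, B'=226/255≈0.8863
K = 1 - max(R',G',B') = 1 - 226/255 = 29/255 = 0.11372… → 0.11
(1-R'-K)/(1-K) simplifies to (max-R)/max with max = 226:
C = (226-151)/226 = 75/226 = 0.33185… → 0.33
M = (226-203)/226 = 23/226 = 0.10176… → 0.10
Y = (226-226)/226 = 0/226 = 0 → 0.00
= CMYK(0.33, 0.10, 0.00, 0.11)


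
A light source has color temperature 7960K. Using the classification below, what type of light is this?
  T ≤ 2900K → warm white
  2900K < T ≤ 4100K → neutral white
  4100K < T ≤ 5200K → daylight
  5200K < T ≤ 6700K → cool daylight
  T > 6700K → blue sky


Temperature: 7960K
7960K > 6700K → blue sky
Classification: blue sky


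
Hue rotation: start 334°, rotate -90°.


New hue = (H + rotation) mod 360
New hue = (334 -90) mod 360
= 244 mod 360
= 244°


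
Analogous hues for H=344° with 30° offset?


Base hue: 344°
Left analog: (344 - 30) mod 360 = 314°
Right analog: (344 + 30) mod 360 = 14°
Analogous hues = 314° and 14°


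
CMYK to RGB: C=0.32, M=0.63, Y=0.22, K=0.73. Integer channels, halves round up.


R = 255 × (1-C) × (1-K) = 255 × 0.68 × 0.27 = 46.818 → 47
G = 255 × (1-M) × (1-K) = 255 × 0.37 × 0.27 = 25.4745 → 25
B = 255 × (1-Y) × (1-K) = 255 × 0.78 × 0.27 = 53.703 → 54
= RGB(47, 25, 54)


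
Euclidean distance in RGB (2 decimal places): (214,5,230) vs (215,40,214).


d = √[(R₁-R₂)² + (G₁-G₂)² + (B₁-B₂)²]
d = √[(214-215)² + (5-40)² + (230-214)²]
d = √[1 + 1225 + 256]
d = √1482
d ≈ 38.50


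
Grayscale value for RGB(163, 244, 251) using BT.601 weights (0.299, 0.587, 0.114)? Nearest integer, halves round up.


Gray = 0.299×R + 0.587×G + 0.114×B
Gray = 0.299×163 + 0.587×244 + 0.114×251
Gray = 48.737 + 143.228 + 28.614
Gray = 220.579 → round half up → 221
Gray = 221


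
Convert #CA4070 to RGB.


CA → 202 (R)
40 → 64 (G)
70 → 112 (B)
= RGB(202, 64, 112)


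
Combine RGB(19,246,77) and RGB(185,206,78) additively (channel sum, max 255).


Additive: each channel = min(255, C₁+C₂)
R: 19+185 = 204 → 204
G: 246+206 = 452 → 255
B: 77+78 = 155 → 155
= RGB(204, 255, 155)


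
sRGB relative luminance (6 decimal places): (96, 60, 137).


Linearize each channel (sRGB transfer function): c = v/255; c_lin = c/12.92 if c ≤ 0.04045, else ((c+0.055)/1.055)^2.4
  R: 96/255 ≈ 0.376471 > 0.04045 → ((0.376471+0.055)/1.055)^2.4 ≈ 0.116971
  G: 60/255 ≈ 0.235294 > 0.04045 → ((0.235294+0.055)/1.055)^2.4 ≈ 0.045186
  B: 137/255 ≈ 0.537255 > 0.04045 → ((0.537255+0.055)/1.055)^2.4 ≈ 0.250158
R_lin = 0.116971, G_lin = 0.045186, B_lin = 0.250158
L = 0.2126×R + 0.7152×G + 0.0722×B
L = 0.2126×0.116971 + 0.7152×0.045186 + 0.0722×0.250158
L ≈ 0.075247


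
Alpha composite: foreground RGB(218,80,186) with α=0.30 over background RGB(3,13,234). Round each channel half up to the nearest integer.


C = α×F + (1-α)×B, with 1-α = 0.70
R: 0.30×218 + 0.70×3 = 65.40 + 2.10 = 67.50 → 68
G: 0.30×80 + 0.70×13 = 24.00 + 9.10 = 33.10 → 33
B: 0.30×186 + 0.70×234 = 55.80 + 163.80 = 219.60 → 220
= RGB(68, 33, 220)


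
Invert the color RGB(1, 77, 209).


Invert: (255-R, 255-G, 255-B)
R: 255-1 = 254
G: 255-77 = 178
B: 255-209 = 46
= RGB(254, 178, 46)


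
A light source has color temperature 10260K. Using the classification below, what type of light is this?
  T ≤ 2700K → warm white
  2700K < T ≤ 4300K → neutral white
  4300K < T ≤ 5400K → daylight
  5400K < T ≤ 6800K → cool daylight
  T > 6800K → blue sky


Temperature: 10260K
10260K > 6800K → blue sky
Classification: blue sky


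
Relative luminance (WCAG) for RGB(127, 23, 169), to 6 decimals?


Linearize each channel (sRGB transfer function): c = v/255; c_lin = c/12.92 if c ≤ 0.04045, else ((c+0.055)/1.055)^2.4
  R: 127/255 ≈ 0.498039 > 0.04045 → ((0.498039+0.055)/1.055)^2.4 ≈ 0.212231
  G: 23/255 ≈ 0.090196 > 0.04045 → ((0.090196+0.055)/1.055)^2.4 ≈ 0.008568
  B: 169/255 ≈ 0.662745 > 0.04045 → ((0.662745+0.055)/1.055)^2.4 ≈ 0.396755
R_lin = 0.212231, G_lin = 0.008568, B_lin = 0.396755
L = 0.2126×R + 0.7152×G + 0.0722×B
L = 0.2126×0.212231 + 0.7152×0.008568 + 0.0722×0.396755
L ≈ 0.079894


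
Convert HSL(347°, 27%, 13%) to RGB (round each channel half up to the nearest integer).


H=347°, S=0.27, L=0.13
C = (1-|2L-1|)×S = (1-|-0.74|)×0.27 = 0.0702
H' = H/60 = 347/60 ≈ 5.7833; X = C×(1-|H' mod 2 - 1|) = 0.01521
m = L - C/2 = 0.13 - 0.0351 = 0.0949
Sector ⌊H'⌋ = 5 → (R',G',B') = (0.0702, 0.0, 0.01521)
RGB = ((R'+m)×255, (G'+m)×255, (B'+m)×255) = (42.1005, 24.1995, 28.07805)
Round half up → RGB(42, 24, 28)


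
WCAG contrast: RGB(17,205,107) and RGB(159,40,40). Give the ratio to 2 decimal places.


Linearize each sRGB channel c=v/255: c/12.92 if c ≤ 0.04045 else ((c+0.055)/1.055)^2.4
L = 0.2126×R_lin + 0.7152×G_lin + 0.0722×B_lin
Color 1 (17,205,107):
  R=17: 17/255≈0.0667 > 0.04045 → ((0.0667+0.055)/1.055)^2.4 ≈ 0.00561
  G=205: 205/255≈0.8039 > 0.04045 → ((0.8039+0.055)/1.055)^2.4 ≈ 0.61050
  B=107: 107/255≈0.4196 > 0.04045 → ((0.4196+0.055)/1.055)^2.4 ≈ 0.14703
  L1 = 0.2126×0.00561 + 0.7152×0.61050 + 0.0722×0.14703 ≈ 0.44843
Color 2 (159,40,40):
  R=159: 159/255≈0.6235 > 0.04045 → ((0.6235+0.055)/1.055)^2.4 ≈ 0.34670
  G=40: 40/255≈0.1569 > 0.04045 → ((0.1569+0.055)/1.055)^2.4 ≈ 0.02122
  B=40: 40/255≈0.1569 > 0.04045 → ((0.1569+0.055)/1.055)^2.4 ≈ 0.02122
  L2 = 0.2126×0.34670 + 0.7152×0.02122 + 0.0722×0.02122 ≈ 0.09042
Lighter = 0.44843, Darker = 0.09042
Ratio = (L_lighter + 0.05) / (L_darker + 0.05)
Ratio = (0.44843 + 0.05) / (0.09042 + 0.05) = 0.49843 / 0.14042 ≈ 3.5497
Ratio ≈ 3.55:1


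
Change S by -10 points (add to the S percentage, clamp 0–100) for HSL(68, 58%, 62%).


Original S = 58%
Adjustment = -10 percentage points
New S = 58 + (-10) = 48
Clamp to [0, 100] → 48
= HSL(68°, 48%, 62%)


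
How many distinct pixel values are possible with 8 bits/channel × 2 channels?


Total bits = 8 bits/channel × 2 channels = 16 bits
Distinct pixel values = 2^16
= 65,536 pixel values
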